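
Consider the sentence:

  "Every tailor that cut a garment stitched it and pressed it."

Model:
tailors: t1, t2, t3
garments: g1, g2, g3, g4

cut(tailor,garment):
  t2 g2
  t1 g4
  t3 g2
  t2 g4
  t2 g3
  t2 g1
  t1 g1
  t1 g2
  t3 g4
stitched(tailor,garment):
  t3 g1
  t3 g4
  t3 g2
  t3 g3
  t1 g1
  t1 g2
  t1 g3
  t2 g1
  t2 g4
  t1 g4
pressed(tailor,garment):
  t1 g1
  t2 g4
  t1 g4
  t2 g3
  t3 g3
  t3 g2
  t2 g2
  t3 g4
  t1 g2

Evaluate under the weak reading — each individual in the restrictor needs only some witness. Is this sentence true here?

"it" takes "a garment" as antecedent — a donkey pronoun bound across the clause boundary.
Weak reading: every tailor t with some cut-garment has at least one cut-garment g such that stitched(t,g) ∧ pressed(t,g).
Per tailor: t1:✓  t2:✓  t3:✓
Every tailor in the restrictor has a witness.

True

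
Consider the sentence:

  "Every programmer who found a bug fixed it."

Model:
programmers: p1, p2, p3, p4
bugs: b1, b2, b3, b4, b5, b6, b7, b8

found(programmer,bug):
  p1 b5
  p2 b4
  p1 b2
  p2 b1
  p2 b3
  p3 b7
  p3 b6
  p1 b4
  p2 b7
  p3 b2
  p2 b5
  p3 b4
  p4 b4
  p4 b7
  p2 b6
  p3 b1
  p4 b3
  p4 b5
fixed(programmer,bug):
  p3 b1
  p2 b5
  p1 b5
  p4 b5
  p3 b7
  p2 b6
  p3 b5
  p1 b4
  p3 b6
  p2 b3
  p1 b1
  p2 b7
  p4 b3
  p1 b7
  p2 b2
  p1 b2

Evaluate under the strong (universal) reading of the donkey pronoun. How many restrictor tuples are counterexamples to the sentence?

6

"it" takes "a bug" as antecedent — a donkey pronoun bound across the clause boundary.
Strong reading: for every (p,b) with found(p,b), fixed(p,b).
Restrictor pairs: (p1,b2) ✓  (p1,b4) ✓  (p1,b5) ✓  (p2,b1) ✗  (p2,b3) ✓  (p2,b4) ✗  (p2,b5) ✓  (p2,b6) ✓  (p2,b7) ✓  (p3,b1) ✓  (p3,b2) ✗  (p3,b4) ✗  (p3,b6) ✓  (p3,b7) ✓  (p4,b3) ✓  (p4,b4) ✗  (p4,b5) ✓  (p4,b7) ✗
Counterexamples (restrictor pairs failing the scope): 6.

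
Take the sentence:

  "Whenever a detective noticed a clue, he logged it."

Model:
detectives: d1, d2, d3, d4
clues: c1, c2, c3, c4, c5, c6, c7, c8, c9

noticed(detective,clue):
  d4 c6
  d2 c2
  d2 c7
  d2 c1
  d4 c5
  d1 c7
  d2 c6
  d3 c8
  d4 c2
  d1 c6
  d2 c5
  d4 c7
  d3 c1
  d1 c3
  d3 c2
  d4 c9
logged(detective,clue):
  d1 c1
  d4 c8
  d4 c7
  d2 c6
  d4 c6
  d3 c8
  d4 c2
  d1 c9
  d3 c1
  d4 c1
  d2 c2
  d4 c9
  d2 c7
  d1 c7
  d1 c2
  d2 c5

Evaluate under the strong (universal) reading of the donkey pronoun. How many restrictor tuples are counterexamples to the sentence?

"it" takes "a clue" as antecedent — a donkey pronoun bound across the clause boundary.
Strong reading: for every (d,c) with noticed(d,c), logged(d,c).
Restrictor pairs: (d1,c3) ✗  (d1,c6) ✗  (d1,c7) ✓  (d2,c1) ✗  (d2,c2) ✓  (d2,c5) ✓  (d2,c6) ✓  (d2,c7) ✓  (d3,c1) ✓  (d3,c2) ✗  (d3,c8) ✓  (d4,c2) ✓  (d4,c5) ✗  (d4,c6) ✓  (d4,c7) ✓  (d4,c9) ✓
Counterexamples (restrictor pairs failing the scope): 5.

5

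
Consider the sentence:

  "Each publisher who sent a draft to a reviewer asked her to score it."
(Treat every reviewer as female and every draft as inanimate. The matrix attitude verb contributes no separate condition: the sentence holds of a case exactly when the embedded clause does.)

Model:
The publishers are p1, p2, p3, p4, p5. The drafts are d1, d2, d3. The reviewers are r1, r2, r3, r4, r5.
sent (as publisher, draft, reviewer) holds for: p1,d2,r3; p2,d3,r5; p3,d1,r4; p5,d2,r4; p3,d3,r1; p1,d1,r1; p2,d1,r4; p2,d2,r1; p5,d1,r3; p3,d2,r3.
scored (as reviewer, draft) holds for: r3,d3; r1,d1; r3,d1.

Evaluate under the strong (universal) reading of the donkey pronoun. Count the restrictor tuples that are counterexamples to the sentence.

8

"her" takes "a reviewer" as antecedent and "it" takes "a draft"; both are donkey pronouns co-varying with the restrictor.
Strong reading: for every (p,d,r) with sent(p,d,r), scored(r,d).
Restrictor triples: (p1,d1,r1)→scored(r1,d1) ✓  (p1,d2,r3)→scored(r3,d2) ✗  (p2,d1,r4)→scored(r4,d1) ✗  (p2,d2,r1)→scored(r1,d2) ✗  (p2,d3,r5)→scored(r5,d3) ✗  (p3,d1,r4)→scored(r4,d1) ✗  (p3,d2,r3)→scored(r3,d2) ✗  (p3,d3,r1)→scored(r1,d3) ✗  (p5,d1,r3)→scored(r3,d1) ✓  (p5,d2,r4)→scored(r4,d2) ✗
Counterexamples (restrictor triples failing the scope): 8.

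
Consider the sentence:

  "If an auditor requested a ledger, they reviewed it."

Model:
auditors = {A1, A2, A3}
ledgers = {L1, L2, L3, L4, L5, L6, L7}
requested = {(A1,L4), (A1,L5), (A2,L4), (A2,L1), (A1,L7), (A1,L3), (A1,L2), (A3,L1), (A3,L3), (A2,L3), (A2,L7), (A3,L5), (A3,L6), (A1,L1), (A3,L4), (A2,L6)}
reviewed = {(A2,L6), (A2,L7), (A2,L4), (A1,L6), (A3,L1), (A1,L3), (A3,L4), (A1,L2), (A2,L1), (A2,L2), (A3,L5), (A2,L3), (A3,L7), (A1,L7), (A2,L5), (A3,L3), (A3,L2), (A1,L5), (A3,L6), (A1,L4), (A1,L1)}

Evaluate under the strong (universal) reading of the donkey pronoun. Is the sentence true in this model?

"it" takes "a ledger" as antecedent — a donkey pronoun bound across the clause boundary.
Strong reading: for every (a,l) with requested(a,l), reviewed(a,l).
Restrictor pairs: (A1,L1) ✓  (A1,L2) ✓  (A1,L3) ✓  (A1,L4) ✓  (A1,L5) ✓  (A1,L7) ✓  (A2,L1) ✓  (A2,L3) ✓  (A2,L4) ✓  (A2,L6) ✓  (A2,L7) ✓  (A3,L1) ✓  (A3,L3) ✓  (A3,L4) ✓  (A3,L5) ✓  (A3,L6) ✓
Every restrictor pair satisfies the scope.

True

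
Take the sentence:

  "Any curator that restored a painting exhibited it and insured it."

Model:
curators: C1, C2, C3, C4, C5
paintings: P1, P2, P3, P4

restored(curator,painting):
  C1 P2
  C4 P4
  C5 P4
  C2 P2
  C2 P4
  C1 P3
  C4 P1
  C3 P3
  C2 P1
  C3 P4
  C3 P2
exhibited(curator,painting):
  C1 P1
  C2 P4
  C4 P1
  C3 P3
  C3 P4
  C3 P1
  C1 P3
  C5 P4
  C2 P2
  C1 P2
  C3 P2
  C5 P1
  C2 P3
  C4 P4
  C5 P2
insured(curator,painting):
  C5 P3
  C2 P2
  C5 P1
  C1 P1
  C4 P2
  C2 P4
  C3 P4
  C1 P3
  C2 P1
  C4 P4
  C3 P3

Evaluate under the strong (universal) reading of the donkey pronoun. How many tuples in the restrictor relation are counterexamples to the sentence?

"it" takes "a painting" as antecedent — a donkey pronoun bound across the clause boundary.
Strong reading: for every (c,p) with restored(c,p), exhibited(c,p) ∧ insured(c,p).
Restrictor pairs: (C1,P2) ✗  (C1,P3) ✓  (C2,P1) ✗  (C2,P2) ✓  (C2,P4) ✓  (C3,P2) ✗  (C3,P3) ✓  (C3,P4) ✓  (C4,P1) ✗  (C4,P4) ✓  (C5,P4) ✗
Counterexamples (restrictor pairs failing the scope): 5.

5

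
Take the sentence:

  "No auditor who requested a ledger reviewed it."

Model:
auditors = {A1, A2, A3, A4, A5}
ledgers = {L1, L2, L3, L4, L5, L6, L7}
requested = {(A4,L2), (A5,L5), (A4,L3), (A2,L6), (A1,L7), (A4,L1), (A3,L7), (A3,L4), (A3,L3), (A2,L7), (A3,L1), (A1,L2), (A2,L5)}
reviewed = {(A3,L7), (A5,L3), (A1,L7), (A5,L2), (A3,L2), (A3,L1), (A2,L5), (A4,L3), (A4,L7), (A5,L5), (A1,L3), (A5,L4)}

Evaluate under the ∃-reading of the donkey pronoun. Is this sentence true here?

False

"it" takes "a ledger" as antecedent — a donkey pronoun bound across the clause boundary.
Truth condition: for no (a,l) with requested(a,l) does reviewed(a,l) hold.
Restrictor pairs — does the scope hold? (A1,L2):fails  (A1,L7):holds  (A2,L5):holds  (A2,L6):fails  (A2,L7):fails  (A3,L1):holds  (A3,L3):fails  (A3,L4):fails  (A3,L7):holds  (A4,L1):fails  (A4,L2):fails  (A4,L3):holds  (A5,L5):holds
Scope holds for 6 pair(s), so the sentence is false.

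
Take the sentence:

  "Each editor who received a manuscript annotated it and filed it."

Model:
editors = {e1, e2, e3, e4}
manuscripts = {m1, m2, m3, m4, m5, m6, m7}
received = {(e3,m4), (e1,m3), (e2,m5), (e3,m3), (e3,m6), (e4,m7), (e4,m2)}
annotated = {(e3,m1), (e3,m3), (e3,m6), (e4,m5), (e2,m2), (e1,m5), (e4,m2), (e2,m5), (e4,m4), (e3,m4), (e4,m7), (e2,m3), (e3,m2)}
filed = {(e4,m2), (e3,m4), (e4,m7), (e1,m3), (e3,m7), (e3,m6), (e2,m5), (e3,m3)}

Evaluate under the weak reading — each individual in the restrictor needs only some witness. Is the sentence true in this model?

False

"it" takes "a manuscript" as antecedent — a donkey pronoun bound across the clause boundary.
Weak reading: every editor e with some received-manuscript has at least one received-manuscript m such that annotated(e,m) ∧ filed(e,m).
Per editor: e1:✗  e2:✓  e3:✓  e4:✓
e1 has no witness among its received-manuscripts.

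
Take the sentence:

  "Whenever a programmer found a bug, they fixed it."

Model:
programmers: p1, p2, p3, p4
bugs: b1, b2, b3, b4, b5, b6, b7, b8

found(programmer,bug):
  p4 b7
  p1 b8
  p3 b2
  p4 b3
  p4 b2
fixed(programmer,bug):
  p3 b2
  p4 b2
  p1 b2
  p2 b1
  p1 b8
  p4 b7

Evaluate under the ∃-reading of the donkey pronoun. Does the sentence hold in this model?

"it" takes "a bug" as antecedent — a donkey pronoun bound across the clause boundary.
Weak reading: every programmer p with some found-bug has at least one found-bug b such that fixed(p,b).
Per programmer: p1:✓  p3:✓  p4:✓
Every programmer in the restrictor has a witness.

True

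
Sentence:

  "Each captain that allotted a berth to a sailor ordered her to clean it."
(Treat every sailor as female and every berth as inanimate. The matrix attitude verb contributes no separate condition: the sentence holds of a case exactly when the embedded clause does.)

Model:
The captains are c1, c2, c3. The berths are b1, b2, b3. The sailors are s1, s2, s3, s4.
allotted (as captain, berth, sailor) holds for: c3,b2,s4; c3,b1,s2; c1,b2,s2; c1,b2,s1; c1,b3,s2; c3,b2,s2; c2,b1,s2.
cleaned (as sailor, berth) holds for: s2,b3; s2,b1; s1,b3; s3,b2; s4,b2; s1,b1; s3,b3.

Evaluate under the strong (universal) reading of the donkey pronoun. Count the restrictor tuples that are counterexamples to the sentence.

3

"her" takes "a sailor" as antecedent and "it" takes "a berth"; both are donkey pronouns co-varying with the restrictor.
Strong reading: for every (c,b,s) with allotted(c,b,s), cleaned(s,b).
Restrictor triples: (c1,b2,s1)→cleaned(s1,b2) ✗  (c1,b2,s2)→cleaned(s2,b2) ✗  (c1,b3,s2)→cleaned(s2,b3) ✓  (c2,b1,s2)→cleaned(s2,b1) ✓  (c3,b1,s2)→cleaned(s2,b1) ✓  (c3,b2,s2)→cleaned(s2,b2) ✗  (c3,b2,s4)→cleaned(s4,b2) ✓
Counterexamples (restrictor triples failing the scope): 3.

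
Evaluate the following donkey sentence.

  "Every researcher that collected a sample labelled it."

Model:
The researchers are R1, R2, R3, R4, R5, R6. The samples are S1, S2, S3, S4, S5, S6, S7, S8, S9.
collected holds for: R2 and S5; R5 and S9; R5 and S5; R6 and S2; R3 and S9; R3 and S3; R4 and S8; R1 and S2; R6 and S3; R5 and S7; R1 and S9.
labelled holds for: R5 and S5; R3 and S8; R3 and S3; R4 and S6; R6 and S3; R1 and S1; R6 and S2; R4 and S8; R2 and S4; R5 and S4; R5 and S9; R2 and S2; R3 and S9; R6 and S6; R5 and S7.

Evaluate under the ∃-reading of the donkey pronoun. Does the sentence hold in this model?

False

"it" takes "a sample" as antecedent — a donkey pronoun bound across the clause boundary.
Weak reading: every researcher r with some collected-sample has at least one collected-sample s such that labelled(r,s).
Per researcher: R1:✗  R2:✗  R3:✓  R4:✓  R5:✓  R6:✓
R1 has no witness among its collected-samples.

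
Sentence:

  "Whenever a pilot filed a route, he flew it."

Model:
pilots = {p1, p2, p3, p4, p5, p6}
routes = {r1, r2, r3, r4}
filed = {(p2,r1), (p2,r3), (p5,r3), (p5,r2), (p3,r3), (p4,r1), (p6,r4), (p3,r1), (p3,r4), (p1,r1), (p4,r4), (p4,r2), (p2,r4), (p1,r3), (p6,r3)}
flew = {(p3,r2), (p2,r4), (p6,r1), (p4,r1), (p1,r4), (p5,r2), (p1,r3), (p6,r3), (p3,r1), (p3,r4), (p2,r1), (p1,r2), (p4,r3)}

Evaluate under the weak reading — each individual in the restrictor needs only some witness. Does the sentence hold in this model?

True

"it" takes "a route" as antecedent — a donkey pronoun bound across the clause boundary.
Weak reading: every pilot p with some filed-route has at least one filed-route r such that flew(p,r).
Per pilot: p1:✓  p2:✓  p3:✓  p4:✓  p5:✓  p6:✓
Every pilot in the restrictor has a witness.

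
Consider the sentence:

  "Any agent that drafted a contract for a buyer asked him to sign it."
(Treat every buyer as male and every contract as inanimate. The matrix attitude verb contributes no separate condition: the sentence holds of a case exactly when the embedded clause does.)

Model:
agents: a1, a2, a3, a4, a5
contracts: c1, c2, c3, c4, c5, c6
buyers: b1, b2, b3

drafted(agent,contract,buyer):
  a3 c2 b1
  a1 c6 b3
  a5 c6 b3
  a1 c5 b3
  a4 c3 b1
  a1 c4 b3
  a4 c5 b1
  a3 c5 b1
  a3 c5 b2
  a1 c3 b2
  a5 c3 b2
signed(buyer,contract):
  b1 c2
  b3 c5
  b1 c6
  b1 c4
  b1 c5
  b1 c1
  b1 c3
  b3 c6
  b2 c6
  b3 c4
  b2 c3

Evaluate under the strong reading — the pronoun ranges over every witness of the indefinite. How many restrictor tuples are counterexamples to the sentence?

1

"him" takes "a buyer" as antecedent and "it" takes "a contract"; both are donkey pronouns co-varying with the restrictor.
Strong reading: for every (a,c,b) with drafted(a,c,b), signed(b,c).
Restrictor triples: (a1,c3,b2)→signed(b2,c3) ✓  (a1,c4,b3)→signed(b3,c4) ✓  (a1,c5,b3)→signed(b3,c5) ✓  (a1,c6,b3)→signed(b3,c6) ✓  (a3,c2,b1)→signed(b1,c2) ✓  (a3,c5,b1)→signed(b1,c5) ✓  (a3,c5,b2)→signed(b2,c5) ✗  (a4,c3,b1)→signed(b1,c3) ✓  (a4,c5,b1)→signed(b1,c5) ✓  (a5,c3,b2)→signed(b2,c3) ✓  (a5,c6,b3)→signed(b3,c6) ✓
Counterexamples (restrictor triples failing the scope): 1.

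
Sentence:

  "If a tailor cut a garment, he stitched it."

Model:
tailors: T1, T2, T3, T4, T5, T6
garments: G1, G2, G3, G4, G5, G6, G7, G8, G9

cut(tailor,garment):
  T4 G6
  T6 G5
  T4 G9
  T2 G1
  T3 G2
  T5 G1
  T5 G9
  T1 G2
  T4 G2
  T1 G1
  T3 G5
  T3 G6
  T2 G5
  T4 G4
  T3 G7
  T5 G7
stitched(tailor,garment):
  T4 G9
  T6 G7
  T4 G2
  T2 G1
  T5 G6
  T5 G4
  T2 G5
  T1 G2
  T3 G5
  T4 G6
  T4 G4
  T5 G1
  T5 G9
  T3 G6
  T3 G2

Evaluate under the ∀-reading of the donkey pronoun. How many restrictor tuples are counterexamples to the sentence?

"it" takes "a garment" as antecedent — a donkey pronoun bound across the clause boundary.
Strong reading: for every (t,g) with cut(t,g), stitched(t,g).
Restrictor pairs: (T1,G1) ✗  (T1,G2) ✓  (T2,G1) ✓  (T2,G5) ✓  (T3,G2) ✓  (T3,G5) ✓  (T3,G6) ✓  (T3,G7) ✗  (T4,G2) ✓  (T4,G4) ✓  (T4,G6) ✓  (T4,G9) ✓  (T5,G1) ✓  (T5,G7) ✗  (T5,G9) ✓  (T6,G5) ✗
Counterexamples (restrictor pairs failing the scope): 4.

4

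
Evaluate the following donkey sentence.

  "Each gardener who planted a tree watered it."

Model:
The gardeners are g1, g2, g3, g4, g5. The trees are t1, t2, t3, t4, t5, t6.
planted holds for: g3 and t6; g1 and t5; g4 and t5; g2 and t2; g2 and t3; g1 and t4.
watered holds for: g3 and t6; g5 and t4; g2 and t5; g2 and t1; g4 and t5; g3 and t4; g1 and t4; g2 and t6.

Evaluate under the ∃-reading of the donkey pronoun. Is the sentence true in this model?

False

"it" takes "a tree" as antecedent — a donkey pronoun bound across the clause boundary.
Weak reading: every gardener g with some planted-tree has at least one planted-tree t such that watered(g,t).
Per gardener: g1:✓  g2:✗  g3:✓  g4:✓
g2 has no witness among its planted-trees.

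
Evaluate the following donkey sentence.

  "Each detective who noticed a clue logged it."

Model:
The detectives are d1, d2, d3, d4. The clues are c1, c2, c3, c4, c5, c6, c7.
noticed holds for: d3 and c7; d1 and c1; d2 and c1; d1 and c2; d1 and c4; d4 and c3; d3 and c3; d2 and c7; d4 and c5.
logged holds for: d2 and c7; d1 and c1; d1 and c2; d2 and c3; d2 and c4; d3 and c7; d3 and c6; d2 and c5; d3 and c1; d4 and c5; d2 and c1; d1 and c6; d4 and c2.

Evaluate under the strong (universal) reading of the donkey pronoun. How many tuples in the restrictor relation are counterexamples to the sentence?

"it" takes "a clue" as antecedent — a donkey pronoun bound across the clause boundary.
Strong reading: for every (d,c) with noticed(d,c), logged(d,c).
Restrictor pairs: (d1,c1) ✓  (d1,c2) ✓  (d1,c4) ✗  (d2,c1) ✓  (d2,c7) ✓  (d3,c3) ✗  (d3,c7) ✓  (d4,c3) ✗  (d4,c5) ✓
Counterexamples (restrictor pairs failing the scope): 3.

3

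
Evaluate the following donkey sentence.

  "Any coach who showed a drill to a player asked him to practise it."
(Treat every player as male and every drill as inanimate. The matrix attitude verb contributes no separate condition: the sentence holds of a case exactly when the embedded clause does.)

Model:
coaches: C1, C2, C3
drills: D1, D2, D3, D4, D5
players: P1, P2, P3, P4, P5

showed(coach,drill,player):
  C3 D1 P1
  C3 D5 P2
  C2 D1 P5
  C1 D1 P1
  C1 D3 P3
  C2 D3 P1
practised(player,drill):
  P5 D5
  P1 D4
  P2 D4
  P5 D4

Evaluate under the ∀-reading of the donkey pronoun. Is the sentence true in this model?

False

"him" takes "a player" as antecedent and "it" takes "a drill"; both are donkey pronouns co-varying with the restrictor.
Strong reading: for every (c,d,p) with showed(c,d,p), practised(p,d).
Restrictor triples: (C1,D1,P1)→practised(P1,D1) ✗  (C1,D3,P3)→practised(P3,D3) ✗  (C2,D1,P5)→practised(P5,D1) ✗  (C2,D3,P1)→practised(P1,D3) ✗  (C3,D1,P1)→practised(P1,D1) ✗  (C3,D5,P2)→practised(P2,D5) ✗
Counterexample: (C1,D1,P1) — practised(P1,D1) does not hold.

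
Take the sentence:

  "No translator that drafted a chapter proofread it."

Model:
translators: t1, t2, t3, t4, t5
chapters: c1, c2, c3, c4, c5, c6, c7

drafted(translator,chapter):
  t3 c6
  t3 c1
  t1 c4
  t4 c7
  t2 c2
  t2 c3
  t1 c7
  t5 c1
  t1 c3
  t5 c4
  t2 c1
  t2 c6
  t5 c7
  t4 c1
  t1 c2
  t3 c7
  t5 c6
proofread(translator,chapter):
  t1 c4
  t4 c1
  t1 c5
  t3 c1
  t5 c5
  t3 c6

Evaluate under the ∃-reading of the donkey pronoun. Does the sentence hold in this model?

"it" takes "a chapter" as antecedent — a donkey pronoun bound across the clause boundary.
Truth condition: for no (t,c) with drafted(t,c) does proofread(t,c) hold.
Restrictor pairs — does the scope hold? (t1,c2):fails  (t1,c3):fails  (t1,c4):holds  (t1,c7):fails  (t2,c1):fails  (t2,c2):fails  (t2,c3):fails  (t2,c6):fails  (t3,c1):holds  (t3,c6):holds  (t3,c7):fails  (t4,c1):holds  (t4,c7):fails  (t5,c1):fails  (t5,c4):fails  (t5,c6):fails  (t5,c7):fails
Scope holds for 4 pair(s), so the sentence is false.

False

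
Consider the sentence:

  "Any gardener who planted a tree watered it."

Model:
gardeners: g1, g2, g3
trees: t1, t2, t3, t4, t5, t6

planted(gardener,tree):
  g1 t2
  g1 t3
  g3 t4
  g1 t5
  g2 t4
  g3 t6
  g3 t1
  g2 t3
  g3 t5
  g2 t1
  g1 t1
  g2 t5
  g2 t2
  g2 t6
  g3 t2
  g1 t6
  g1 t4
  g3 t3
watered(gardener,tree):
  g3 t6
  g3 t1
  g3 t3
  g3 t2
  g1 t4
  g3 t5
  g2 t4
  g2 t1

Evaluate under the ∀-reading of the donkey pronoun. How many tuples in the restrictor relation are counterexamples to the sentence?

10

"it" takes "a tree" as antecedent — a donkey pronoun bound across the clause boundary.
Strong reading: for every (g,t) with planted(g,t), watered(g,t).
Restrictor pairs: (g1,t1) ✗  (g1,t2) ✗  (g1,t3) ✗  (g1,t4) ✓  (g1,t5) ✗  (g1,t6) ✗  (g2,t1) ✓  (g2,t2) ✗  (g2,t3) ✗  (g2,t4) ✓  (g2,t5) ✗  (g2,t6) ✗  (g3,t1) ✓  (g3,t2) ✓  (g3,t3) ✓  (g3,t4) ✗  (g3,t5) ✓  (g3,t6) ✓
Counterexamples (restrictor pairs failing the scope): 10.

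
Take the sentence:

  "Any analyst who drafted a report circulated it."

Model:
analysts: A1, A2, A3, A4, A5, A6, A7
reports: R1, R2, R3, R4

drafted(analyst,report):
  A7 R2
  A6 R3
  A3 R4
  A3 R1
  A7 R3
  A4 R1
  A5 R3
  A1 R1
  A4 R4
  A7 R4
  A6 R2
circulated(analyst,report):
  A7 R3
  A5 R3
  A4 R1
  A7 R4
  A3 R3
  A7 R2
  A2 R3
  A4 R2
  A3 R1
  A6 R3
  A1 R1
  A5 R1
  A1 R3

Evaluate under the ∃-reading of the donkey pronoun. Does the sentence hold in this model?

"it" takes "a report" as antecedent — a donkey pronoun bound across the clause boundary.
Weak reading: every analyst a with some drafted-report has at least one drafted-report r such that circulated(a,r).
Per analyst: A1:✓  A3:✓  A4:✓  A5:✓  A6:✓  A7:✓
Every analyst in the restrictor has a witness.

True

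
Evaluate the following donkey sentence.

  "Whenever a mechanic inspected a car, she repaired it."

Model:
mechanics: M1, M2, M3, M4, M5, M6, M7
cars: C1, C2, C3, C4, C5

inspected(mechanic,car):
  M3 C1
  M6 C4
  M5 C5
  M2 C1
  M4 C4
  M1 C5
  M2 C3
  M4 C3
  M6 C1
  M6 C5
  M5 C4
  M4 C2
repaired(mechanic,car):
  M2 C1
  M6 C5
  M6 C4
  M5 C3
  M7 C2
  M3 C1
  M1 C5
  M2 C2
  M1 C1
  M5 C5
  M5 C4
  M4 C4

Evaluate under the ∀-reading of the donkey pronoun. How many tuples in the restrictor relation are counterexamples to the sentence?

"it" takes "a car" as antecedent — a donkey pronoun bound across the clause boundary.
Strong reading: for every (m,c) with inspected(m,c), repaired(m,c).
Restrictor pairs: (M1,C5) ✓  (M2,C1) ✓  (M2,C3) ✗  (M3,C1) ✓  (M4,C2) ✗  (M4,C3) ✗  (M4,C4) ✓  (M5,C4) ✓  (M5,C5) ✓  (M6,C1) ✗  (M6,C4) ✓  (M6,C5) ✓
Counterexamples (restrictor pairs failing the scope): 4.

4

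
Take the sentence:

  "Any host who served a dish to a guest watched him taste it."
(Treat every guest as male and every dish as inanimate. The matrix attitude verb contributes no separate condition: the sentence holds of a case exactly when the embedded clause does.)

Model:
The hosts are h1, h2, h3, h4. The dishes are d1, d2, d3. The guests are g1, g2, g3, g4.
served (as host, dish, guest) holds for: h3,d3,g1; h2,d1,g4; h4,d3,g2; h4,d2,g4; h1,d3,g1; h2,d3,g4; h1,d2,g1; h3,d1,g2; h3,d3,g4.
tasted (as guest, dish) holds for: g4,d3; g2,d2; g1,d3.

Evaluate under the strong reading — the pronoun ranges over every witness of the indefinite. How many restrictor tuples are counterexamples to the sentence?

5

"him" takes "a guest" as antecedent and "it" takes "a dish"; both are donkey pronouns co-varying with the restrictor.
Strong reading: for every (h,d,g) with served(h,d,g), tasted(g,d).
Restrictor triples: (h1,d2,g1)→tasted(g1,d2) ✗  (h1,d3,g1)→tasted(g1,d3) ✓  (h2,d1,g4)→tasted(g4,d1) ✗  (h2,d3,g4)→tasted(g4,d3) ✓  (h3,d1,g2)→tasted(g2,d1) ✗  (h3,d3,g1)→tasted(g1,d3) ✓  (h3,d3,g4)→tasted(g4,d3) ✓  (h4,d2,g4)→tasted(g4,d2) ✗  (h4,d3,g2)→tasted(g2,d3) ✗
Counterexamples (restrictor triples failing the scope): 5.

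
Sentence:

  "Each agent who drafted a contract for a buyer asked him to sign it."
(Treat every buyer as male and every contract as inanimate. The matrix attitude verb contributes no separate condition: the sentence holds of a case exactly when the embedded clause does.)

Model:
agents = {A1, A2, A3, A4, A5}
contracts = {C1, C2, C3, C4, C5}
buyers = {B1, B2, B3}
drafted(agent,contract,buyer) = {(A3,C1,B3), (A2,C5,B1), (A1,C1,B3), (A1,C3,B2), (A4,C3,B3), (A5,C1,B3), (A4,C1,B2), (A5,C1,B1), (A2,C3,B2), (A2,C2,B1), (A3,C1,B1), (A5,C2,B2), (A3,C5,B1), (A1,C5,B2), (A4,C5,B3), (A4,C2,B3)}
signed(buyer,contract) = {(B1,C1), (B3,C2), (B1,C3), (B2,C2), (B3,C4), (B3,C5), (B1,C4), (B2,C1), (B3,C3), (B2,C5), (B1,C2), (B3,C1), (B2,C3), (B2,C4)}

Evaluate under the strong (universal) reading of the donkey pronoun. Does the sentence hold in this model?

False

"him" takes "a buyer" as antecedent and "it" takes "a contract"; both are donkey pronouns co-varying with the restrictor.
Strong reading: for every (a,c,b) with drafted(a,c,b), signed(b,c).
Restrictor triples: (A1,C1,B3)→signed(B3,C1) ✓  (A1,C3,B2)→signed(B2,C3) ✓  (A1,C5,B2)→signed(B2,C5) ✓  (A2,C2,B1)→signed(B1,C2) ✓  (A2,C3,B2)→signed(B2,C3) ✓  (A2,C5,B1)→signed(B1,C5) ✗  (A3,C1,B1)→signed(B1,C1) ✓  (A3,C1,B3)→signed(B3,C1) ✓  (A3,C5,B1)→signed(B1,C5) ✗  (A4,C1,B2)→signed(B2,C1) ✓  (A4,C2,B3)→signed(B3,C2) ✓  (A4,C3,B3)→signed(B3,C3) ✓  (A4,C5,B3)→signed(B3,C5) ✓  (A5,C1,B1)→signed(B1,C1) ✓  (A5,C1,B3)→signed(B3,C1) ✓  (A5,C2,B2)→signed(B2,C2) ✓
Counterexample: (A2,C5,B1) — signed(B1,C5) does not hold.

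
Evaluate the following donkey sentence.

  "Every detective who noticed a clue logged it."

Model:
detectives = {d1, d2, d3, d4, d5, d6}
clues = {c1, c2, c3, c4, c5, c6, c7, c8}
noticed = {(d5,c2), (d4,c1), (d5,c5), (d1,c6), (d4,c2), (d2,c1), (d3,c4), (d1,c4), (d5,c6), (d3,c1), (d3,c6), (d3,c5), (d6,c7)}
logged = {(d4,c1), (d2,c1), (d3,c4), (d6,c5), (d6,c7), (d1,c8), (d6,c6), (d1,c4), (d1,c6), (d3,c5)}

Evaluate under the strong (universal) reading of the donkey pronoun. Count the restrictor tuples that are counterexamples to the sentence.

"it" takes "a clue" as antecedent — a donkey pronoun bound across the clause boundary.
Strong reading: for every (d,c) with noticed(d,c), logged(d,c).
Restrictor pairs: (d1,c4) ✓  (d1,c6) ✓  (d2,c1) ✓  (d3,c1) ✗  (d3,c4) ✓  (d3,c5) ✓  (d3,c6) ✗  (d4,c1) ✓  (d4,c2) ✗  (d5,c2) ✗  (d5,c5) ✗  (d5,c6) ✗  (d6,c7) ✓
Counterexamples (restrictor pairs failing the scope): 6.

6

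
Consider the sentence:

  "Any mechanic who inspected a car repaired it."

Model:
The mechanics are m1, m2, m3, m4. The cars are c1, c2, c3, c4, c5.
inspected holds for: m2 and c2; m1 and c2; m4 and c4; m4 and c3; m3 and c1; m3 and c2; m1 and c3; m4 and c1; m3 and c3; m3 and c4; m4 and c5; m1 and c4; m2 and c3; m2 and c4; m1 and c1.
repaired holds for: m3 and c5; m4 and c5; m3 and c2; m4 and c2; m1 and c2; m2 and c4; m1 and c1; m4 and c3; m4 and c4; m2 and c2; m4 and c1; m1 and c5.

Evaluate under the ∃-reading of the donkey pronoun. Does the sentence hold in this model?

"it" takes "a car" as antecedent — a donkey pronoun bound across the clause boundary.
Weak reading: every mechanic m with some inspected-car has at least one inspected-car c such that repaired(m,c).
Per mechanic: m1:✓  m2:✓  m3:✓  m4:✓
Every mechanic in the restrictor has a witness.

True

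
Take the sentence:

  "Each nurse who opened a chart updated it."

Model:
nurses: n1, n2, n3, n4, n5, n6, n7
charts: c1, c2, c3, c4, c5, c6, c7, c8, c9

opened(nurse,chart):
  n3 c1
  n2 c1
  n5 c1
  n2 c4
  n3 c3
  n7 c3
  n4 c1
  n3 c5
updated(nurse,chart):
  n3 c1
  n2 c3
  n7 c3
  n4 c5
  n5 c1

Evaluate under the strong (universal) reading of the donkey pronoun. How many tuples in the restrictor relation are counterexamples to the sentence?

5

"it" takes "a chart" as antecedent — a donkey pronoun bound across the clause boundary.
Strong reading: for every (n,c) with opened(n,c), updated(n,c).
Restrictor pairs: (n2,c1) ✗  (n2,c4) ✗  (n3,c1) ✓  (n3,c3) ✗  (n3,c5) ✗  (n4,c1) ✗  (n5,c1) ✓  (n7,c3) ✓
Counterexamples (restrictor pairs failing the scope): 5.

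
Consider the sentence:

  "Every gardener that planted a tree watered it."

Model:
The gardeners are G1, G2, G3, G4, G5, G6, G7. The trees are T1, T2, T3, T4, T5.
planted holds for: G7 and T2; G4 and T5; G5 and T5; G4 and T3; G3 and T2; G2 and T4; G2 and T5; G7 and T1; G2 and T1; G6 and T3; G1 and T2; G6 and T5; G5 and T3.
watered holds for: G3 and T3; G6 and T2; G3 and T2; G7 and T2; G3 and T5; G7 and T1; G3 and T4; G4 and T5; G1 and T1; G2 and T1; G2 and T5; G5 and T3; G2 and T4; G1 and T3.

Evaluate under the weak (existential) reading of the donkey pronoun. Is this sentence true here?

False

"it" takes "a tree" as antecedent — a donkey pronoun bound across the clause boundary.
Weak reading: every gardener g with some planted-tree has at least one planted-tree t such that watered(g,t).
Per gardener: G1:✗  G2:✓  G3:✓  G4:✓  G5:✓  G6:✗  G7:✓
G1 has no witness among its planted-trees.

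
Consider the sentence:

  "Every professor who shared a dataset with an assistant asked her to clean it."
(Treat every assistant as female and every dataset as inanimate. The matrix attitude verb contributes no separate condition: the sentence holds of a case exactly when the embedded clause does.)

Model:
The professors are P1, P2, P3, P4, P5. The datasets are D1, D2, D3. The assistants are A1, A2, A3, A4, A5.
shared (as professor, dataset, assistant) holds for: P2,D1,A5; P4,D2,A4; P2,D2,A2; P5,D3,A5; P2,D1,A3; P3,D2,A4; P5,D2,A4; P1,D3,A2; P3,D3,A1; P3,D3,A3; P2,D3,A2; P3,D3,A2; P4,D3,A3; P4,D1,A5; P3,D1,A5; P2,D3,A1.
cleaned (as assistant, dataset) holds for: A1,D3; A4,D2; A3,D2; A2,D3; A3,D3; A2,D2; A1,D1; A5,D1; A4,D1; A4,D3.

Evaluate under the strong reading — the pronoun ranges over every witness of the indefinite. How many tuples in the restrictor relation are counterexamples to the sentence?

"her" takes "an assistant" as antecedent and "it" takes "a dataset"; both are donkey pronouns co-varying with the restrictor.
Strong reading: for every (p,d,a) with shared(p,d,a), cleaned(a,d).
Restrictor triples: (P1,D3,A2)→cleaned(A2,D3) ✓  (P2,D1,A3)→cleaned(A3,D1) ✗  (P2,D1,A5)→cleaned(A5,D1) ✓  (P2,D2,A2)→cleaned(A2,D2) ✓  (P2,D3,A1)→cleaned(A1,D3) ✓  (P2,D3,A2)→cleaned(A2,D3) ✓  (P3,D1,A5)→cleaned(A5,D1) ✓  (P3,D2,A4)→cleaned(A4,D2) ✓  (P3,D3,A1)→cleaned(A1,D3) ✓  (P3,D3,A2)→cleaned(A2,D3) ✓  (P3,D3,A3)→cleaned(A3,D3) ✓  (P4,D1,A5)→cleaned(A5,D1) ✓  (P4,D2,A4)→cleaned(A4,D2) ✓  (P4,D3,A3)→cleaned(A3,D3) ✓  (P5,D2,A4)→cleaned(A4,D2) ✓  (P5,D3,A5)→cleaned(A5,D3) ✗
Counterexamples (restrictor triples failing the scope): 2.

2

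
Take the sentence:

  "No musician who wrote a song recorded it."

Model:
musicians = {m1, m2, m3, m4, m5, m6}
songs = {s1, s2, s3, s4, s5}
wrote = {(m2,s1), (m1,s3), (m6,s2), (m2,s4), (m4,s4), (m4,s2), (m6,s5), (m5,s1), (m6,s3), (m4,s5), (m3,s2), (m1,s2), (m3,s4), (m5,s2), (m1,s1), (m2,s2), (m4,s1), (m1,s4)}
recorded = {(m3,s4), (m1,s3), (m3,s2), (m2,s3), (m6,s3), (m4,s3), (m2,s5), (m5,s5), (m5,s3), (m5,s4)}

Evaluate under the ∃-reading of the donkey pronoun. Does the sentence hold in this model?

False

"it" takes "a song" as antecedent — a donkey pronoun bound across the clause boundary.
Truth condition: for no (m,s) with wrote(m,s) does recorded(m,s) hold.
Restrictor pairs — does the scope hold? (m1,s1):fails  (m1,s2):fails  (m1,s3):holds  (m1,s4):fails  (m2,s1):fails  (m2,s2):fails  (m2,s4):fails  (m3,s2):holds  (m3,s4):holds  (m4,s1):fails  (m4,s2):fails  (m4,s4):fails  (m4,s5):fails  (m5,s1):fails  (m5,s2):fails  (m6,s2):fails  (m6,s3):holds  (m6,s5):fails
Scope holds for 4 pair(s), so the sentence is false.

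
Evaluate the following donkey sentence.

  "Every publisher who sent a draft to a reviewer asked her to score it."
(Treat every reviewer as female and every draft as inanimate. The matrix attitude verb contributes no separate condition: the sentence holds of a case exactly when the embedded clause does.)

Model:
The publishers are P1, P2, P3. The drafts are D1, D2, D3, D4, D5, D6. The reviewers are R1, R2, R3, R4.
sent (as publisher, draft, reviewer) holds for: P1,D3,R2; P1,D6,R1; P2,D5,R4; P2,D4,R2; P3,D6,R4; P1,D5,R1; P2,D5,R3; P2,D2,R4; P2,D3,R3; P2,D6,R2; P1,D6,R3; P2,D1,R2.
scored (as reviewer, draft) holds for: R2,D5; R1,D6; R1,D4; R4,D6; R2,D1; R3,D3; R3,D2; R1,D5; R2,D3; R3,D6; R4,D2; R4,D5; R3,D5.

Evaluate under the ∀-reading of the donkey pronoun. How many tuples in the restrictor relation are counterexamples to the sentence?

"her" takes "a reviewer" as antecedent and "it" takes "a draft"; both are donkey pronouns co-varying with the restrictor.
Strong reading: for every (p,d,r) with sent(p,d,r), scored(r,d).
Restrictor triples: (P1,D3,R2)→scored(R2,D3) ✓  (P1,D5,R1)→scored(R1,D5) ✓  (P1,D6,R1)→scored(R1,D6) ✓  (P1,D6,R3)→scored(R3,D6) ✓  (P2,D1,R2)→scored(R2,D1) ✓  (P2,D2,R4)→scored(R4,D2) ✓  (P2,D3,R3)→scored(R3,D3) ✓  (P2,D4,R2)→scored(R2,D4) ✗  (P2,D5,R3)→scored(R3,D5) ✓  (P2,D5,R4)→scored(R4,D5) ✓  (P2,D6,R2)→scored(R2,D6) ✗  (P3,D6,R4)→scored(R4,D6) ✓
Counterexamples (restrictor triples failing the scope): 2.

2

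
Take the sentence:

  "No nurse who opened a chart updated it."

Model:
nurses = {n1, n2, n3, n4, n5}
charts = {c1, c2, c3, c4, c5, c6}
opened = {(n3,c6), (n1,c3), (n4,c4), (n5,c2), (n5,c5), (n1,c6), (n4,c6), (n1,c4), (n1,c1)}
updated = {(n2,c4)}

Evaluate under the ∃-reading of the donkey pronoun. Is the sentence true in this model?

True

"it" takes "a chart" as antecedent — a donkey pronoun bound across the clause boundary.
Truth condition: for no (n,c) with opened(n,c) does updated(n,c) hold.
Restrictor pairs — does the scope hold? (n1,c1):fails  (n1,c3):fails  (n1,c4):fails  (n1,c6):fails  (n3,c6):fails  (n4,c4):fails  (n4,c6):fails  (n5,c2):fails  (n5,c5):fails
Scope holds for no restrictor pair, so the sentence is true.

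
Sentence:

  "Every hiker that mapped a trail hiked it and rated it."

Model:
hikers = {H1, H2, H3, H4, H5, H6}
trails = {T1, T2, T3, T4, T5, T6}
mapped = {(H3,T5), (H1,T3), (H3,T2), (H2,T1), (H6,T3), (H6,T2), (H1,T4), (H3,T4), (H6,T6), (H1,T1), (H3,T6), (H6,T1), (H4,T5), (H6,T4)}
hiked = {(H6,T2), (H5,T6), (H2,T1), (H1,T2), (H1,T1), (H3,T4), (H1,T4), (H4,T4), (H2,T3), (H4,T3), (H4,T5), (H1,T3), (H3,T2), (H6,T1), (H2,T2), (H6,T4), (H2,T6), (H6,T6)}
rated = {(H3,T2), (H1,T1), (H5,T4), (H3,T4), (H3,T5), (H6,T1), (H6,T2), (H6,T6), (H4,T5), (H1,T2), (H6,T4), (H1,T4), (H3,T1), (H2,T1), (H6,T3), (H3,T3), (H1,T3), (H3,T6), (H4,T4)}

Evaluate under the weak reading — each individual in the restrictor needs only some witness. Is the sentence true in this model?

True

"it" takes "a trail" as antecedent — a donkey pronoun bound across the clause boundary.
Weak reading: every hiker h with some mapped-trail has at least one mapped-trail t such that hiked(h,t) ∧ rated(h,t).
Per hiker: H1:✓  H2:✓  H3:✓  H4:✓  H6:✓
Every hiker in the restrictor has a witness.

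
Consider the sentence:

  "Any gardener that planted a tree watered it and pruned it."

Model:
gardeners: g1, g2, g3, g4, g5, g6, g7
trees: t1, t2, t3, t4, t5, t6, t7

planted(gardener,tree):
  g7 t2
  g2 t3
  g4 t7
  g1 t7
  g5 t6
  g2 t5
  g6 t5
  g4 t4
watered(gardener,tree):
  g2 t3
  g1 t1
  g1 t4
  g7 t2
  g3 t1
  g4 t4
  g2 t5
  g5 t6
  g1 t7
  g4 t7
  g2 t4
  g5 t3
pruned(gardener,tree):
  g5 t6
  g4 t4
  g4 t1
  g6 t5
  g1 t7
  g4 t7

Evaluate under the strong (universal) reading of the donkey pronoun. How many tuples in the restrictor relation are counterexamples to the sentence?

"it" takes "a tree" as antecedent — a donkey pronoun bound across the clause boundary.
Strong reading: for every (g,t) with planted(g,t), watered(g,t) ∧ pruned(g,t).
Restrictor pairs: (g1,t7) ✓  (g2,t3) ✗  (g2,t5) ✗  (g4,t4) ✓  (g4,t7) ✓  (g5,t6) ✓  (g6,t5) ✗  (g7,t2) ✗
Counterexamples (restrictor pairs failing the scope): 4.

4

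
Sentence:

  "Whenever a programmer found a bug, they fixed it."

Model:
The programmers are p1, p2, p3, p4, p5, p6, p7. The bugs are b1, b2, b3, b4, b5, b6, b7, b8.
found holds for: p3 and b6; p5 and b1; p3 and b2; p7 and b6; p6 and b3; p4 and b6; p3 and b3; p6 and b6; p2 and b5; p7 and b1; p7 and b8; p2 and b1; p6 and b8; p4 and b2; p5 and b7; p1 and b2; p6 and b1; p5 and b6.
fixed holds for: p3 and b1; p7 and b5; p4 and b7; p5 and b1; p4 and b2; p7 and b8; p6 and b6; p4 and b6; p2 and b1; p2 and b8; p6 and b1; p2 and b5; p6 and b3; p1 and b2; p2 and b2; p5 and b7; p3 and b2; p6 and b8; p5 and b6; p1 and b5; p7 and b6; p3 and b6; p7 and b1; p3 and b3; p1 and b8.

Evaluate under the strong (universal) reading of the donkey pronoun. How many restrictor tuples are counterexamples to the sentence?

"it" takes "a bug" as antecedent — a donkey pronoun bound across the clause boundary.
Strong reading: for every (p,b) with found(p,b), fixed(p,b).
Restrictor pairs: (p1,b2) ✓  (p2,b1) ✓  (p2,b5) ✓  (p3,b2) ✓  (p3,b3) ✓  (p3,b6) ✓  (p4,b2) ✓  (p4,b6) ✓  (p5,b1) ✓  (p5,b6) ✓  (p5,b7) ✓  (p6,b1) ✓  (p6,b3) ✓  (p6,b6) ✓  (p6,b8) ✓  (p7,b1) ✓  (p7,b6) ✓  (p7,b8) ✓
Counterexamples (restrictor pairs failing the scope): 0.

0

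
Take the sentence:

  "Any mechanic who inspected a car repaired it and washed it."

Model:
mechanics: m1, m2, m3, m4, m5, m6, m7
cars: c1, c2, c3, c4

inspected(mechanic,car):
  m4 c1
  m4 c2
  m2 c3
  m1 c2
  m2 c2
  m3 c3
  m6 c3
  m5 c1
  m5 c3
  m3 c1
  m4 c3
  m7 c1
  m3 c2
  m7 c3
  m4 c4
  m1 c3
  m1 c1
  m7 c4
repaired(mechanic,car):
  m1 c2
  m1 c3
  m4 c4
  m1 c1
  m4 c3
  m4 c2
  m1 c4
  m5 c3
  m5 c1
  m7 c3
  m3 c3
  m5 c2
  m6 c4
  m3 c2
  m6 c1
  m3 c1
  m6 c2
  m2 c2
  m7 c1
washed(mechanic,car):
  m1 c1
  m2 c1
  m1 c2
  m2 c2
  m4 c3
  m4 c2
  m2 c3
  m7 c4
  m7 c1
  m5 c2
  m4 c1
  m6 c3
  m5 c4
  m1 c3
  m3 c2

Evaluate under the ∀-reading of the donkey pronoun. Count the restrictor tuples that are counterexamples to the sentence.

"it" takes "a car" as antecedent — a donkey pronoun bound across the clause boundary.
Strong reading: for every (m,c) with inspected(m,c), repaired(m,c) ∧ washed(m,c).
Restrictor pairs: (m1,c1) ✓  (m1,c2) ✓  (m1,c3) ✓  (m2,c2) ✓  (m2,c3) ✗  (m3,c1) ✗  (m3,c2) ✓  (m3,c3) ✗  (m4,c1) ✗  (m4,c2) ✓  (m4,c3) ✓  (m4,c4) ✗  (m5,c1) ✗  (m5,c3) ✗  (m6,c3) ✗  (m7,c1) ✓  (m7,c3) ✗  (m7,c4) ✗
Counterexamples (restrictor pairs failing the scope): 10.

10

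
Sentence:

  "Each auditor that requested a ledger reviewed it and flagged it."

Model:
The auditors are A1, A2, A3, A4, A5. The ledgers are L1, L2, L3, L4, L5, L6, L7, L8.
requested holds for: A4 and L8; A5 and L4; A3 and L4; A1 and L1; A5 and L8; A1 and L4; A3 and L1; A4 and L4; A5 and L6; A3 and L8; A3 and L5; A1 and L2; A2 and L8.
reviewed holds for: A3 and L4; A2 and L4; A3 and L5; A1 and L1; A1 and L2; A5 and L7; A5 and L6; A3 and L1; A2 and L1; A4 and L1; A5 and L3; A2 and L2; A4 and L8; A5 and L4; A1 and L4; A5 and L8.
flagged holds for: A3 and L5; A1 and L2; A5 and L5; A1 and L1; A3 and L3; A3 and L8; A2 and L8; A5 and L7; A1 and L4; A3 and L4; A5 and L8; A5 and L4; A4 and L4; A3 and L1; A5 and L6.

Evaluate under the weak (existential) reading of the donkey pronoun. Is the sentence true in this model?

"it" takes "a ledger" as antecedent — a donkey pronoun bound across the clause boundary.
Weak reading: every auditor a with some requested-ledger has at least one requested-ledger l such that reviewed(a,l) ∧ flagged(a,l).
Per auditor: A1:✓  A2:✗  A3:✓  A4:✗  A5:✓
A2 has no witness among its requested-ledgers.

False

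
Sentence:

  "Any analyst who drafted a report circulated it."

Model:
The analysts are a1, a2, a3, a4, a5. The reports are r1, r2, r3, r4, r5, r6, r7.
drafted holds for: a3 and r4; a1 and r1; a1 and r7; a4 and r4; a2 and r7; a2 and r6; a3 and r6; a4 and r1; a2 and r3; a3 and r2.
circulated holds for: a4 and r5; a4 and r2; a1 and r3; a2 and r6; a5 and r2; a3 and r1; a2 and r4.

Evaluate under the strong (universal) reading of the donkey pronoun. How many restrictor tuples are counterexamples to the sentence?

9

"it" takes "a report" as antecedent — a donkey pronoun bound across the clause boundary.
Strong reading: for every (a,r) with drafted(a,r), circulated(a,r).
Restrictor pairs: (a1,r1) ✗  (a1,r7) ✗  (a2,r3) ✗  (a2,r6) ✓  (a2,r7) ✗  (a3,r2) ✗  (a3,r4) ✗  (a3,r6) ✗  (a4,r1) ✗  (a4,r4) ✗
Counterexamples (restrictor pairs failing the scope): 9.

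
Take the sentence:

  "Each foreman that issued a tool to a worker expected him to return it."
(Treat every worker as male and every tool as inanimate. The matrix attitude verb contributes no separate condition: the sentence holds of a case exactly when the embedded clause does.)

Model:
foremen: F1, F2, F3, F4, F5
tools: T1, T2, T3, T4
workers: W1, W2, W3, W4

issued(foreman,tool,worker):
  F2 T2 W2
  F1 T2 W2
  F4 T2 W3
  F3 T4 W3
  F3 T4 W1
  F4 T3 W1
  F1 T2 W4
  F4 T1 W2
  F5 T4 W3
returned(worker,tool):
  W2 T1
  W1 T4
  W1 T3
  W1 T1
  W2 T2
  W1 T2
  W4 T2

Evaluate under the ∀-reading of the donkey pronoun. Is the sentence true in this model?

"him" takes "a worker" as antecedent and "it" takes "a tool"; both are donkey pronouns co-varying with the restrictor.
Strong reading: for every (f,t,w) with issued(f,t,w), returned(w,t).
Restrictor triples: (F1,T2,W2)→returned(W2,T2) ✓  (F1,T2,W4)→returned(W4,T2) ✓  (F2,T2,W2)→returned(W2,T2) ✓  (F3,T4,W1)→returned(W1,T4) ✓  (F3,T4,W3)→returned(W3,T4) ✗  (F4,T1,W2)→returned(W2,T1) ✓  (F4,T2,W3)→returned(W3,T2) ✗  (F4,T3,W1)→returned(W1,T3) ✓  (F5,T4,W3)→returned(W3,T4) ✗
Counterexample: (F3,T4,W3) — returned(W3,T4) does not hold.

False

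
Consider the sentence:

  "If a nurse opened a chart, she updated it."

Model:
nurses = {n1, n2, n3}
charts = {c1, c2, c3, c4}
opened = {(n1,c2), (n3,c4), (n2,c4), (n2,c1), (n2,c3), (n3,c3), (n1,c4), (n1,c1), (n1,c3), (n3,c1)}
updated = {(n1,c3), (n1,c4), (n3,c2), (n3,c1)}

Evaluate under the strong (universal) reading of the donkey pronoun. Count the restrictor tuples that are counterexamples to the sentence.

7

"it" takes "a chart" as antecedent — a donkey pronoun bound across the clause boundary.
Strong reading: for every (n,c) with opened(n,c), updated(n,c).
Restrictor pairs: (n1,c1) ✗  (n1,c2) ✗  (n1,c3) ✓  (n1,c4) ✓  (n2,c1) ✗  (n2,c3) ✗  (n2,c4) ✗  (n3,c1) ✓  (n3,c3) ✗  (n3,c4) ✗
Counterexamples (restrictor pairs failing the scope): 7.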